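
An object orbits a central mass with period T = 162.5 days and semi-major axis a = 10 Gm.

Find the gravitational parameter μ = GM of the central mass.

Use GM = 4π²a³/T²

Convert to SI: T = 162.5 days = 1.404e+07 s; a = 10 Gm = 1e+10 m.
GM = 4π² · a³ / T².
GM = 4π² · (1e+10)³ / (1.404e+07)² m³/s² ≈ 2.003e+17 m³/s² = 2.003 × 10^17 m³/s².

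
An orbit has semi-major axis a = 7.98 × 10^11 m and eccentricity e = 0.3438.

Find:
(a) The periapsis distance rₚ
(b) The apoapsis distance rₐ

(a) rₚ = a(1 − e) = 7.98e+11 · (1 − 0.3438) = 7.98e+11 · 0.6562 ≈ 5.236e+11 m = 5.236 × 10^11 m.
(b) rₐ = a(1 + e) = 7.98e+11 · (1 + 0.3438) = 7.98e+11 · 1.3438 ≈ 1.072e+12 m = 1.072 × 10^12 m.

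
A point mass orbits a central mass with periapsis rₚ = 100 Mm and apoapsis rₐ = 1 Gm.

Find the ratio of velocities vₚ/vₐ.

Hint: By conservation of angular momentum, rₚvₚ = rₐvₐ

Convert to SI: rₚ = 100 Mm = 1e+08 m; rₐ = 1 Gm = 1e+09 m.
Conservation of angular momentum gives rₚvₚ = rₐvₐ, so vₚ/vₐ = rₐ/rₚ.
vₚ/vₐ = 1e+09 / 1e+08 ≈ 10.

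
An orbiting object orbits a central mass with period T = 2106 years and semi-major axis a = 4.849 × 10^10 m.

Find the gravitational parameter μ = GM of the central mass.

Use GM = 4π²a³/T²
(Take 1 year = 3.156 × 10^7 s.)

Convert to SI: T = 2106 years = 6.64654e+10 s.
GM = 4π² · a³ / T².
GM = 4π² · (4.849e+10)³ / (6.64654e+10)² m³/s² ≈ 1.019e+12 m³/s² = 1.019 × 10^12 m³/s².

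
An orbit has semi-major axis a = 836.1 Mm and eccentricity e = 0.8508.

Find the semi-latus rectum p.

Convert to SI: a = 836.1 Mm = 8.361e+08 m.
p = a (1 − e²).
p = 8.361e+08 · (1 − (0.8508)²) = 8.361e+08 · 0.276139 ≈ 2.309e+08 m = 230.9 Mm.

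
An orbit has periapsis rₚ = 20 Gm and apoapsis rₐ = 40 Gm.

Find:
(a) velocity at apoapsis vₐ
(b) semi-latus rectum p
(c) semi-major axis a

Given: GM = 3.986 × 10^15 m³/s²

Convert to SI: rₚ = 20 Gm = 2e+10 m; rₐ = 40 Gm = 4e+10 m.
(a) With a = (rₚ + rₐ)/2 = 3e+10 m, vₐ = √(GM (2/rₐ − 1/a)) = √(3.986e+15 · (2/4e+10 − 1/3e+10)) m/s ≈ 257.7 m/s
(b) From a = (rₚ + rₐ)/2 = 3e+10 m and e = (rₐ − rₚ)/(rₐ + rₚ) = 0.333333, p = a(1 − e²) = 3e+10 · (1 − (0.333333)²) ≈ 2.667e+10 m
(c) a = (rₚ + rₐ)/2 = (2e+10 + 4e+10)/2 ≈ 3e+10 m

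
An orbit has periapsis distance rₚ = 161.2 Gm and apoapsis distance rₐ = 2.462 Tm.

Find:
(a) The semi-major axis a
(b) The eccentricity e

Convert to SI: rₚ = 161.2 Gm = 1.612e+11 m; rₐ = 2.462 Tm = 2.462e+12 m.
(a) a = (rₚ + rₐ) / 2 = (1.612e+11 + 2.462e+12) / 2 ≈ 1.312e+12 m = 1.312 Tm.
(b) e = (rₐ − rₚ) / (rₐ + rₚ) = (2.462e+12 − 1.612e+11) / (2.462e+12 + 1.612e+11) ≈ 0.8771.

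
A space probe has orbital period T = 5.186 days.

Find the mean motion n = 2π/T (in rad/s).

Convert to SI: T = 5.186 days = 448070 s.
n = 2π / T.
n = 2π / 448070 s ≈ 1.402e-05 rad/s.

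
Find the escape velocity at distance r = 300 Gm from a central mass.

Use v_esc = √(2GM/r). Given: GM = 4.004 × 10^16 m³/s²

Convert to SI: r = 300 Gm = 3e+11 m.
Escape velocity comes from setting total energy to zero: ½v² − GM/r = 0 ⇒ v_esc = √(2GM / r).
v_esc = √(2 · 4.004e+16 / 3e+11) m/s ≈ 516.7 m/s = 516.7 m/s.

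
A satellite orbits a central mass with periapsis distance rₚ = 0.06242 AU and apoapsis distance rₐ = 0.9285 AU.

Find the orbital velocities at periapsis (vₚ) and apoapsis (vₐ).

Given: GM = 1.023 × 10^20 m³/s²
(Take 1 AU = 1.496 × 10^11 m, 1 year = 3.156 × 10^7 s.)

Convert to SI: rₚ = 0.06242 AU = 9.33803e+09 m; rₐ = 0.9285 AU = 1.38904e+11 m.
Use the vis-viva equation v² = GM(2/r − 1/a) with a = (rₚ + rₐ)/2 = (9.33803e+09 + 1.38904e+11)/2 = 7.41208e+10 m.
vₚ = √(GM · (2/rₚ − 1/a)) = √(1.023e+20 · (2/9.33803e+09 − 1/7.41208e+10)) m/s ≈ 1.433e+05 m/s = 30.23 AU/year.
vₐ = √(GM · (2/rₐ − 1/a)) = √(1.023e+20 · (2/1.38904e+11 − 1/7.41208e+10)) m/s ≈ 9632 m/s = 2.032 AU/year.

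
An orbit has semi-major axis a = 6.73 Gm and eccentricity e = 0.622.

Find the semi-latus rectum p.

Convert to SI: a = 6.73 Gm = 6.73e+09 m.
p = a (1 − e²).
p = 6.73e+09 · (1 − (0.622)²) = 6.73e+09 · 0.613116 ≈ 4.126e+09 m = 4.126 Gm.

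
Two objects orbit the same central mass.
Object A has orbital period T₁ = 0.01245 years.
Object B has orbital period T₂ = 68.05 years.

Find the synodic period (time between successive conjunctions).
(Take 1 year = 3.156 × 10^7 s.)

Convert to SI: T₁ = 0.01245 years = 392922 s; T₂ = 68.05 years = 2.14766e+09 s.
T_syn = |T₁ · T₂ / (T₁ − T₂)|.
T_syn = |392922 · 2.14766e+09 / (392922 − 2.14766e+09)| s ≈ 3.93e+05 s = 0.01245 years.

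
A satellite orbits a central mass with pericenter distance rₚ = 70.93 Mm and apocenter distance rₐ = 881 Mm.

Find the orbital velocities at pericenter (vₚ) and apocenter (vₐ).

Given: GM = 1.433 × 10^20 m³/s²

Convert to SI: rₚ = 70.93 Mm = 7.093e+07 m; rₐ = 881 Mm = 8.81e+08 m.
Use the vis-viva equation v² = GM(2/r − 1/a) with a = (rₚ + rₐ)/2 = (7.093e+07 + 8.81e+08)/2 = 4.75965e+08 m.
vₚ = √(GM · (2/rₚ − 1/a)) = √(1.433e+20 · (2/7.093e+07 − 1/4.75965e+08)) m/s ≈ 1.934e+06 m/s = 1934 km/s.
vₐ = √(GM · (2/rₐ − 1/a)) = √(1.433e+20 · (2/8.81e+08 − 1/4.75965e+08)) m/s ≈ 1.557e+05 m/s = 155.7 km/s.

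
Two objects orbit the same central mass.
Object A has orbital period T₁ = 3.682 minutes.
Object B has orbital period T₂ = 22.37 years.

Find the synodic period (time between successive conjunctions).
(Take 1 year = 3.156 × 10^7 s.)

Convert to SI: T₁ = 3.682 minutes = 220.92 s; T₂ = 22.37 years = 7.05997e+08 s.
T_syn = |T₁ · T₂ / (T₁ − T₂)|.
T_syn = |220.92 · 7.05997e+08 / (220.92 − 7.05997e+08)| s ≈ 220.9 s = 3.682 minutes.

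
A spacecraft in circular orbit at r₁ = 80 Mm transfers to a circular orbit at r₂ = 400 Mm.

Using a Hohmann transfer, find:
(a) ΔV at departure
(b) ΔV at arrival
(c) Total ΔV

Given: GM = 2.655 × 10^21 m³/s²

Convert to SI: r₁ = 80 Mm = 8e+07 m; r₂ = 400 Mm = 4e+08 m.
Transfer semi-major axis: a_t = (r₁ + r₂)/2 = (8e+07 + 4e+08)/2 = 2.4e+08 m.
Circular speeds: v₁ = √(GM/r₁) = 5.76086e+06 m/s, v₂ = √(GM/r₂) = 2.57633e+06 m/s.
Transfer speeds (vis-viva v² = GM(2/r − 1/a_t)): v₁ᵗ = 7.43724e+06 m/s, v₂ᵗ = 1.48745e+06 m/s.
(a) ΔV₁ = |v₁ᵗ − v₁| ≈ 1.676e+06 m/s = 1676 km/s.
(b) ΔV₂ = |v₂ − v₂ᵗ| ≈ 1.089e+06 m/s = 1089 km/s.
(c) ΔV_total = ΔV₁ + ΔV₂ ≈ 2.765e+06 m/s = 2765 km/s.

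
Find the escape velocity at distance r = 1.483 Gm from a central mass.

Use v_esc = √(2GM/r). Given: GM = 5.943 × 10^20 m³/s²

Convert to SI: r = 1.483 Gm = 1.483e+09 m.
Escape velocity comes from setting total energy to zero: ½v² − GM/r = 0 ⇒ v_esc = √(2GM / r).
v_esc = √(2 · 5.943e+20 / 1.483e+09) m/s ≈ 8.953e+05 m/s = 895.3 km/s.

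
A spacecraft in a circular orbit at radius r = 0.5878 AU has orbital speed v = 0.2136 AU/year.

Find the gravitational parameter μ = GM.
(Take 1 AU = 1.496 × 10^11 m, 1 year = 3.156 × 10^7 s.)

Convert to SI: r = 0.5878 AU = 8.79349e+10 m; v = 0.2136 AU/year = 1012.5 m/s.
For a circular orbit v² = GM/r, so GM = v² · r.
GM = (1012.5)² · 8.79349e+10 m³/s² ≈ 9.015e+16 m³/s² = 9.015 × 10^16 m³/s².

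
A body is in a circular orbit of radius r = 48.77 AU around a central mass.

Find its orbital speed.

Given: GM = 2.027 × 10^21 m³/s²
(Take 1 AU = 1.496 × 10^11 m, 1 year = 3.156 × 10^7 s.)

Convert to SI: r = 48.77 AU = 7.29599e+12 m.
For a circular orbit, gravity supplies the centripetal force, so v = √(GM / r).
v = √(2.027e+21 / 7.29599e+12) m/s ≈ 1.667e+04 m/s = 3.516 AU/year.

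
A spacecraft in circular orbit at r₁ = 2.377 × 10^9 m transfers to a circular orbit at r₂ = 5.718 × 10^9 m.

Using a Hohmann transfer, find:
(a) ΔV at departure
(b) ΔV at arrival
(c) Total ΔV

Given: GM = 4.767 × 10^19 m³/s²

Transfer semi-major axis: a_t = (r₁ + r₂)/2 = (2.377e+09 + 5.718e+09)/2 = 4.0475e+09 m.
Circular speeds: v₁ = √(GM/r₁) = 141615 m/s, v₂ = √(GM/r₂) = 91306.2 m/s.
Transfer speeds (vis-viva v² = GM(2/r − 1/a_t)): v₁ᵗ = 168320 m/s, v₂ᵗ = 69971.6 m/s.
(a) ΔV₁ = |v₁ᵗ − v₁| ≈ 2.671e+04 m/s = 26.71 km/s.
(b) ΔV₂ = |v₂ − v₂ᵗ| ≈ 2.133e+04 m/s = 21.33 km/s.
(c) ΔV_total = ΔV₁ + ΔV₂ ≈ 4.804e+04 m/s = 48.04 km/s.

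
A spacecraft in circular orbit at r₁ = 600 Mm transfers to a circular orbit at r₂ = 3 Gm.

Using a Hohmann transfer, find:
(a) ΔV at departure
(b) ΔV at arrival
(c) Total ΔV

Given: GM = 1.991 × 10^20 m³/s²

Convert to SI: r₁ = 600 Mm = 6e+08 m; r₂ = 3 Gm = 3e+09 m.
Transfer semi-major axis: a_t = (r₁ + r₂)/2 = (6e+08 + 3e+09)/2 = 1.8e+09 m.
Circular speeds: v₁ = √(GM/r₁) = 576050 m/s, v₂ = √(GM/r₂) = 257617 m/s.
Transfer speeds (vis-viva v² = GM(2/r − 1/a_t)): v₁ᵗ = 743677 m/s, v₂ᵗ = 148735 m/s.
(a) ΔV₁ = |v₁ᵗ − v₁| ≈ 1.676e+05 m/s = 167.6 km/s.
(b) ΔV₂ = |v₂ − v₂ᵗ| ≈ 1.089e+05 m/s = 108.9 km/s.
(c) ΔV_total = ΔV₁ + ΔV₂ ≈ 2.765e+05 m/s = 276.5 km/s.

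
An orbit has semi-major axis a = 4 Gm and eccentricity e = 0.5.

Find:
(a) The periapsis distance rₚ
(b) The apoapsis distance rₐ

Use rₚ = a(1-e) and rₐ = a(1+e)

Convert to SI: a = 4 Gm = 4e+09 m.
(a) rₚ = a(1 − e) = 4e+09 · (1 − 0.5) = 4e+09 · 0.5 ≈ 2e+09 m = 2 Gm.
(b) rₐ = a(1 + e) = 4e+09 · (1 + 0.5) = 4e+09 · 1.5 ≈ 6e+09 m = 6 Gm.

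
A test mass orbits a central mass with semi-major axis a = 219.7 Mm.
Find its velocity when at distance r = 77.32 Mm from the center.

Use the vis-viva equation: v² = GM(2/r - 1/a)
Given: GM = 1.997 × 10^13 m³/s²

Convert to SI: a = 219.7 Mm = 2.197e+08 m; r = 77.32 Mm = 7.732e+07 m.
Vis-viva: v = √(GM · (2/r − 1/a)).
2/r − 1/a = 2/7.732e+07 − 1/2.197e+08 = 2.13149e-08 m⁻¹.
v = √(1.997e+13 · 2.13149e-08) m/s ≈ 652.4 m/s = 652.4 m/s.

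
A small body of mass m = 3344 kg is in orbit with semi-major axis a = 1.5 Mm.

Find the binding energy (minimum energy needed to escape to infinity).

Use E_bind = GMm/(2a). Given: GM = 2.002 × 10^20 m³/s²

Convert to SI: a = 1.5 Mm = 1.5e+06 m.
Total orbital energy is E = −GMm/(2a); binding energy is E_bind = −E = GMm/(2a).
E_bind = 2.002e+20 · 3344 / (2 · 1.5e+06) J ≈ 2.232e+17 J = 223.2 PJ.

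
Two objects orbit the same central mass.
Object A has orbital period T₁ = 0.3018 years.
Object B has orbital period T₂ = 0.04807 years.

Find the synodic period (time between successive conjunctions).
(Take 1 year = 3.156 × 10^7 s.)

Convert to SI: T₁ = 0.3018 years = 9.52481e+06 s; T₂ = 0.04807 years = 1.51709e+06 s.
T_syn = |T₁ · T₂ / (T₁ − T₂)|.
T_syn = |9.52481e+06 · 1.51709e+06 / (9.52481e+06 − 1.51709e+06)| s ≈ 1.805e+06 s = 0.05718 years.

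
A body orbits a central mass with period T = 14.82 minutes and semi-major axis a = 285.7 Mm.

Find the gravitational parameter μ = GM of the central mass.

Convert to SI: T = 14.82 minutes = 889.2 s; a = 285.7 Mm = 2.857e+08 m.
GM = 4π² · a³ / T².
GM = 4π² · (2.857e+08)³ / (889.2)² m³/s² ≈ 1.164e+21 m³/s² = 1.164 × 10^21 m³/s².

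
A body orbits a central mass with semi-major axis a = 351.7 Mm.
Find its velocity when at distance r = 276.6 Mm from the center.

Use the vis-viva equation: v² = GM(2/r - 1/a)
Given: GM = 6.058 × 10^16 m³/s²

Convert to SI: a = 351.7 Mm = 3.517e+08 m; r = 276.6 Mm = 2.766e+08 m.
Vis-viva: v = √(GM · (2/r − 1/a)).
2/r − 1/a = 2/2.766e+08 − 1/3.517e+08 = 4.38733e-09 m⁻¹.
v = √(6.058e+16 · 4.38733e-09) m/s ≈ 1.63e+04 m/s = 16.3 km/s.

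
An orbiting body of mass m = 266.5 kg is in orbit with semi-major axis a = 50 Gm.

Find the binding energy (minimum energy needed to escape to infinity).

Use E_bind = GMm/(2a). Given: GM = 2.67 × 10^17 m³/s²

Convert to SI: a = 50 Gm = 5e+10 m.
Total orbital energy is E = −GMm/(2a); binding energy is E_bind = −E = GMm/(2a).
E_bind = 2.67e+17 · 266.5 / (2 · 5e+10) J ≈ 7.116e+08 J = 711.6 MJ.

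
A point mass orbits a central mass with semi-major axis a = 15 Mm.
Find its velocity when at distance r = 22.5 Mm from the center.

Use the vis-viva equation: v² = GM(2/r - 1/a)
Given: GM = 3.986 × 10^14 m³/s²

Convert to SI: a = 15 Mm = 1.5e+07 m; r = 22.5 Mm = 2.25e+07 m.
Vis-viva: v = √(GM · (2/r − 1/a)).
2/r − 1/a = 2/2.25e+07 − 1/1.5e+07 = 2.22222e-08 m⁻¹.
v = √(3.986e+14 · 2.22222e-08) m/s ≈ 2976 m/s = 2.976 km/s.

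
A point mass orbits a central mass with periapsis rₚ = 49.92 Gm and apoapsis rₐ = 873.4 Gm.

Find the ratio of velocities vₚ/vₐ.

Convert to SI: rₚ = 49.92 Gm = 4.992e+10 m; rₐ = 873.4 Gm = 8.734e+11 m.
Conservation of angular momentum gives rₚvₚ = rₐvₐ, so vₚ/vₐ = rₐ/rₚ.
vₚ/vₐ = 8.734e+11 / 4.992e+10 ≈ 17.5.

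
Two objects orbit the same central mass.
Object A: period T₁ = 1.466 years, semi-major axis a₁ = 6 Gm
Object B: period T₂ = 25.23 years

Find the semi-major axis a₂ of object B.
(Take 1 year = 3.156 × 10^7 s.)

Convert to SI: T₁ = 1.466 years = 4.6267e+07 s; a₁ = 6 Gm = 6e+09 m; T₂ = 25.23 years = 7.96259e+08 s.
Kepler's third law: (T₁/T₂)² = (a₁/a₂)³ ⇒ a₂ = a₁ · (T₂/T₁)^(2/3).
T₂/T₁ = 7.96259e+08 / 4.6267e+07 = 17.2101.
a₂ = 6e+09 · (17.2101)^(2/3) m ≈ 4e+10 m = 40 Gm.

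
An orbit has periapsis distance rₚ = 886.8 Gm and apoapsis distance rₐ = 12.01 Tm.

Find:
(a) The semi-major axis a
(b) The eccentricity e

Convert to SI: rₚ = 886.8 Gm = 8.868e+11 m; rₐ = 12.01 Tm = 1.201e+13 m.
(a) a = (rₚ + rₐ) / 2 = (8.868e+11 + 1.201e+13) / 2 ≈ 6.448e+12 m = 6.448 Tm.
(b) e = (rₐ − rₚ) / (rₐ + rₚ) = (1.201e+13 − 8.868e+11) / (1.201e+13 + 8.868e+11) ≈ 0.8625.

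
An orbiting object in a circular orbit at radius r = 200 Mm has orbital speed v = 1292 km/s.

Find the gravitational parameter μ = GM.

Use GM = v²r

Convert to SI: r = 200 Mm = 2e+08 m; v = 1292 km/s = 1.292e+06 m/s.
For a circular orbit v² = GM/r, so GM = v² · r.
GM = (1.292e+06)² · 2e+08 m³/s² ≈ 3.339e+20 m³/s² = 3.339 × 10^20 m³/s².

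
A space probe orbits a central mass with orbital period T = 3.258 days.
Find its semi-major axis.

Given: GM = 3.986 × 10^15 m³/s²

Convert to SI: T = 3.258 days = 281491 s.
Invert Kepler's third law: a = (GM · T² / (4π²))^(1/3).
Substituting T = 281491 s and GM = 3.986e+15 m³/s²:
a = (3.986e+15 · (281491)² / (4π²))^(1/3) m
a ≈ 2e+08 m = 200 Mm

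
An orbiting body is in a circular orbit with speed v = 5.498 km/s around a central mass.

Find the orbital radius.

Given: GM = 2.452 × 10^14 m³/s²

Convert to SI: v = 5.498 km/s = 5498 m/s.
For a circular orbit, v² = GM / r, so r = GM / v².
r = 2.452e+14 / (5498)² m ≈ 8.112e+06 m = 8.112 Mm.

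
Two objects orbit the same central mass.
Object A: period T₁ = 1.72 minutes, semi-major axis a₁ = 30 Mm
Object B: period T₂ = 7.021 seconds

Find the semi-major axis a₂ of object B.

Convert to SI: T₁ = 1.72 minutes = 103.2 s; a₁ = 30 Mm = 3e+07 m.
Kepler's third law: (T₁/T₂)² = (a₁/a₂)³ ⇒ a₂ = a₁ · (T₂/T₁)^(2/3).
T₂/T₁ = 7.021 / 103.2 = 0.0680329.
a₂ = 3e+07 · (0.0680329)^(2/3) m ≈ 5e+06 m = 5 Mm.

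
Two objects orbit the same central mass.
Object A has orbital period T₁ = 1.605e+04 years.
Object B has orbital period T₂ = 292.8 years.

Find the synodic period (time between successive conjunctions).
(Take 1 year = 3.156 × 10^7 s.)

Convert to SI: T₁ = 1.605e+04 years = 5.06538e+11 s; T₂ = 292.8 years = 9.24077e+09 s.
T_syn = |T₁ · T₂ / (T₁ − T₂)|.
T_syn = |5.06538e+11 · 9.24077e+09 / (5.06538e+11 − 9.24077e+09)| s ≈ 9.412e+09 s = 298.2 years.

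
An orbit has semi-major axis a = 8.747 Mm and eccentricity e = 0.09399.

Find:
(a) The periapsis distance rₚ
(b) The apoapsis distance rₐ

Convert to SI: a = 8.747 Mm = 8.747e+06 m.
(a) rₚ = a(1 − e) = 8.747e+06 · (1 − 0.09399) = 8.747e+06 · 0.90601 ≈ 7.925e+06 m = 7.925 Mm.
(b) rₐ = a(1 + e) = 8.747e+06 · (1 + 0.09399) = 8.747e+06 · 1.09399 ≈ 9.569e+06 m = 9.569 Mm.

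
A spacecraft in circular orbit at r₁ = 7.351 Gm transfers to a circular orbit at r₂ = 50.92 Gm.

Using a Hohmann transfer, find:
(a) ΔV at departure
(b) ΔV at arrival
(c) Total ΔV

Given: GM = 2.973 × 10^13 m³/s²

Convert to SI: r₁ = 7.351 Gm = 7.351e+09 m; r₂ = 50.92 Gm = 5.092e+10 m.
Transfer semi-major axis: a_t = (r₁ + r₂)/2 = (7.351e+09 + 5.092e+10)/2 = 2.91355e+10 m.
Circular speeds: v₁ = √(GM/r₁) = 63.5952 m/s, v₂ = √(GM/r₂) = 24.1631 m/s.
Transfer speeds (vis-viva v² = GM(2/r − 1/a_t)): v₁ᵗ = 84.0731 m/s, v₂ᵗ = 12.1371 m/s.
(a) ΔV₁ = |v₁ᵗ − v₁| ≈ 20.48 m/s = 20.48 m/s.
(b) ΔV₂ = |v₂ − v₂ᵗ| ≈ 12.03 m/s = 12.03 m/s.
(c) ΔV_total = ΔV₁ + ΔV₂ ≈ 32.5 m/s = 32.5 m/s.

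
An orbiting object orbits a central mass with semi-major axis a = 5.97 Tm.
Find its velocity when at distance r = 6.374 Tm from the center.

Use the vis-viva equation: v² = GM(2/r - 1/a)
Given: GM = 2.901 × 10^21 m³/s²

Convert to SI: a = 5.97 Tm = 5.97e+12 m; r = 6.374 Tm = 6.374e+12 m.
Vis-viva: v = √(GM · (2/r − 1/a)).
2/r − 1/a = 2/6.374e+12 − 1/5.97e+12 = 1.46271e-13 m⁻¹.
v = √(2.901e+21 · 1.46271e-13) m/s ≈ 2.06e+04 m/s = 20.6 km/s.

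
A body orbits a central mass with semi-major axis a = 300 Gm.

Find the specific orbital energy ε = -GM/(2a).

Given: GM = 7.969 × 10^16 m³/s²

Convert to SI: a = 300 Gm = 3e+11 m.
ε = −GM / (2a).
ε = −7.969e+16 / (2 · 3e+11) J/kg ≈ -1.328e+05 J/kg = -132.8 kJ/kg.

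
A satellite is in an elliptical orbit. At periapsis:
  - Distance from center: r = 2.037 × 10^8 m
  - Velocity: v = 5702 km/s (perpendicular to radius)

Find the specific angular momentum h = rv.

Convert to SI: v = 5702 km/s = 5.702e+06 m/s.
With v perpendicular to r, h = r · v.
h = 2.037e+08 · 5.702e+06 m²/s ≈ 1.161e+15 m²/s.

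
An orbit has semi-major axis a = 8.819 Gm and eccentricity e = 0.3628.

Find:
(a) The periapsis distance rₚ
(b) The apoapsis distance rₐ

Convert to SI: a = 8.819 Gm = 8.819e+09 m.
(a) rₚ = a(1 − e) = 8.819e+09 · (1 − 0.3628) = 8.819e+09 · 0.6372 ≈ 5.619e+09 m = 5.619 Gm.
(b) rₐ = a(1 + e) = 8.819e+09 · (1 + 0.3628) = 8.819e+09 · 1.3628 ≈ 1.202e+10 m = 12.02 Gm.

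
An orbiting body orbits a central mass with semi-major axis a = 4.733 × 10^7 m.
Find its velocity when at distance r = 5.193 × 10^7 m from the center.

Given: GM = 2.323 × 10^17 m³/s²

Vis-viva: v = √(GM · (2/r − 1/a)).
2/r − 1/a = 2/5.193e+07 − 1/4.733e+07 = 1.73851e-08 m⁻¹.
v = √(2.323e+17 · 1.73851e-08) m/s ≈ 6.355e+04 m/s = 63.55 km/s.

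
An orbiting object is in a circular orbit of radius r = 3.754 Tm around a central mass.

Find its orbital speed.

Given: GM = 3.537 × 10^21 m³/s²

Convert to SI: r = 3.754 Tm = 3.754e+12 m.
For a circular orbit, gravity supplies the centripetal force, so v = √(GM / r).
v = √(3.537e+21 / 3.754e+12) m/s ≈ 3.07e+04 m/s = 30.7 km/s.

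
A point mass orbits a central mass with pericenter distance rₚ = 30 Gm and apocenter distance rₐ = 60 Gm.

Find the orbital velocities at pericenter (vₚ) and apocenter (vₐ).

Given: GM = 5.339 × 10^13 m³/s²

Convert to SI: rₚ = 30 Gm = 3e+10 m; rₐ = 60 Gm = 6e+10 m.
Use the vis-viva equation v² = GM(2/r − 1/a) with a = (rₚ + rₐ)/2 = (3e+10 + 6e+10)/2 = 4.5e+10 m.
vₚ = √(GM · (2/rₚ − 1/a)) = √(5.339e+13 · (2/3e+10 − 1/4.5e+10)) m/s ≈ 48.71 m/s = 48.71 m/s.
vₐ = √(GM · (2/rₐ − 1/a)) = √(5.339e+13 · (2/6e+10 − 1/4.5e+10)) m/s ≈ 24.36 m/s = 24.36 m/s.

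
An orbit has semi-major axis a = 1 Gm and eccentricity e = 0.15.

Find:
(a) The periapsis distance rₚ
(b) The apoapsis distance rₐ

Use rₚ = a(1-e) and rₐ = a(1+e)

Convert to SI: a = 1 Gm = 1e+09 m.
(a) rₚ = a(1 − e) = 1e+09 · (1 − 0.15) = 1e+09 · 0.85 ≈ 8.5e+08 m = 850 Mm.
(b) rₐ = a(1 + e) = 1e+09 · (1 + 0.15) = 1e+09 · 1.15 ≈ 1.15e+09 m = 1.15 Gm.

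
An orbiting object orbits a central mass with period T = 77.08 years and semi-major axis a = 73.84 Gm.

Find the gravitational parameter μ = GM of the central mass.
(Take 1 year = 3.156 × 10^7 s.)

Convert to SI: T = 77.08 years = 2.43264e+09 s; a = 73.84 Gm = 7.384e+10 m.
GM = 4π² · a³ / T².
GM = 4π² · (7.384e+10)³ / (2.43264e+09)² m³/s² ≈ 2.686e+15 m³/s² = 2.686 × 10^15 m³/s².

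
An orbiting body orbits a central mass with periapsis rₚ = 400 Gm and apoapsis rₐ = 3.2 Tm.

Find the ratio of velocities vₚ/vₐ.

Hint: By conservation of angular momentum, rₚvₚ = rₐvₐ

Convert to SI: rₚ = 400 Gm = 4e+11 m; rₐ = 3.2 Tm = 3.2e+12 m.
Conservation of angular momentum gives rₚvₚ = rₐvₐ, so vₚ/vₐ = rₐ/rₚ.
vₚ/vₐ = 3.2e+12 / 4e+11 ≈ 8.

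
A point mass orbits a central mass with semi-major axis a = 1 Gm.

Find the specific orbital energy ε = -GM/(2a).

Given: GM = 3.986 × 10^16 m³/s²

Convert to SI: a = 1 Gm = 1e+09 m.
ε = −GM / (2a).
ε = −3.986e+16 / (2 · 1e+09) J/kg ≈ -1.993e+07 J/kg = -19.93 MJ/kg.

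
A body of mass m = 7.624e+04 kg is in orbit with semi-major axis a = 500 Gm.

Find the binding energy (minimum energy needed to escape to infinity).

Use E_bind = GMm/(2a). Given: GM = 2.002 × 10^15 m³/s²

Convert to SI: a = 500 Gm = 5e+11 m.
Total orbital energy is E = −GMm/(2a); binding energy is E_bind = −E = GMm/(2a).
E_bind = 2.002e+15 · 7.624e+04 / (2 · 5e+11) J ≈ 1.526e+08 J = 152.6 MJ.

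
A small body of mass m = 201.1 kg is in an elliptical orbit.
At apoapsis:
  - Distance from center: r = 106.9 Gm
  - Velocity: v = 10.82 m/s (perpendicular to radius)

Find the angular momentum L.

Convert to SI: r = 106.9 Gm = 1.069e+11 m.
Since v is perpendicular to r, L = m · v · r.
L = 201.1 · 10.82 · 1.069e+11 kg·m²/s ≈ 2.326e+14 kg·m²/s.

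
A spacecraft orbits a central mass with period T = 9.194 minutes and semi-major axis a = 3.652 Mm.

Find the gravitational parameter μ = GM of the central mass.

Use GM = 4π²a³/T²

Convert to SI: T = 9.194 minutes = 551.64 s; a = 3.652 Mm = 3.652e+06 m.
GM = 4π² · a³ / T².
GM = 4π² · (3.652e+06)³ / (551.64)² m³/s² ≈ 6.319e+15 m³/s² = 6.319 × 10^15 m³/s².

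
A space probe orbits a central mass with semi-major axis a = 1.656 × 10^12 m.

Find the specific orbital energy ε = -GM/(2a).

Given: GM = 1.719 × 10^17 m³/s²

ε = −GM / (2a).
ε = −1.719e+17 / (2 · 1.656e+12) J/kg ≈ -5.19e+04 J/kg = -51.9 kJ/kg.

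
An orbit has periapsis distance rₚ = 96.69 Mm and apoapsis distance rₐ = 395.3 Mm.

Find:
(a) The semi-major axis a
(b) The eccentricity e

Convert to SI: rₚ = 96.69 Mm = 9.669e+07 m; rₐ = 395.3 Mm = 3.953e+08 m.
(a) a = (rₚ + rₐ) / 2 = (9.669e+07 + 3.953e+08) / 2 ≈ 2.46e+08 m = 246 Mm.
(b) e = (rₐ − rₚ) / (rₐ + rₚ) = (3.953e+08 − 9.669e+07) / (3.953e+08 + 9.669e+07) ≈ 0.6069.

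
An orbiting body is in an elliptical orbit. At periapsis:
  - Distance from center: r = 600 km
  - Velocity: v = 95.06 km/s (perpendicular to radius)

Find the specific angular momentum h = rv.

Convert to SI: r = 600 km = 600000 m; v = 95.06 km/s = 95060 m/s.
With v perpendicular to r, h = r · v.
h = 600000 · 95060 m²/s ≈ 5.704e+10 m²/s.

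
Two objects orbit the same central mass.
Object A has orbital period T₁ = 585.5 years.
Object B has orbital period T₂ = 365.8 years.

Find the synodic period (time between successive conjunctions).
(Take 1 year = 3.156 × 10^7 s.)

Convert to SI: T₁ = 585.5 years = 1.84784e+10 s; T₂ = 365.8 years = 1.15446e+10 s.
T_syn = |T₁ · T₂ / (T₁ − T₂)|.
T_syn = |1.84784e+10 · 1.15446e+10 / (1.84784e+10 − 1.15446e+10)| s ≈ 3.077e+10 s = 974.9 years.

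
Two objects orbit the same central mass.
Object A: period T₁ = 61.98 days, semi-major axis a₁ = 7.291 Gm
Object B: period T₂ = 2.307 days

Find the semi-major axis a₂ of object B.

Convert to SI: T₁ = 61.98 days = 5.35507e+06 s; a₁ = 7.291 Gm = 7.291e+09 m; T₂ = 2.307 days = 199325 s.
Kepler's third law: (T₁/T₂)² = (a₁/a₂)³ ⇒ a₂ = a₁ · (T₂/T₁)^(2/3).
T₂/T₁ = 199325 / 5.35507e+06 = 0.0372217.
a₂ = 7.291e+09 · (0.0372217)^(2/3) m ≈ 8.128e+08 m = 812.8 Mm.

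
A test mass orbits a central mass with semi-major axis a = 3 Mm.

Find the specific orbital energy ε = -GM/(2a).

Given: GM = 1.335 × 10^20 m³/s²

Convert to SI: a = 3 Mm = 3e+06 m.
ε = −GM / (2a).
ε = −1.335e+20 / (2 · 3e+06) J/kg ≈ -2.225e+13 J/kg = -2.225e+04 GJ/kg.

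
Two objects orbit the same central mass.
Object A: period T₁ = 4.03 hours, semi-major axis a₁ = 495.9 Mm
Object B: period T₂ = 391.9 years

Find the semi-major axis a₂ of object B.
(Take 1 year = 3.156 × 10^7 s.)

Convert to SI: T₁ = 4.03 hours = 14508 s; a₁ = 495.9 Mm = 4.959e+08 m; T₂ = 391.9 years = 1.23684e+10 s.
Kepler's third law: (T₁/T₂)² = (a₁/a₂)³ ⇒ a₂ = a₁ · (T₂/T₁)^(2/3).
T₂/T₁ = 1.23684e+10 / 14508 = 852520.
a₂ = 4.959e+08 · (852520)^(2/3) m ≈ 4.459e+12 m = 4.459 Tm.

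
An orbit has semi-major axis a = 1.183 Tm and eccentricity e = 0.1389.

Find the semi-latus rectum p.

Convert to SI: a = 1.183 Tm = 1.183e+12 m.
p = a (1 − e²).
p = 1.183e+12 · (1 − (0.1389)²) = 1.183e+12 · 0.980707 ≈ 1.16e+12 m = 1.16 Tm.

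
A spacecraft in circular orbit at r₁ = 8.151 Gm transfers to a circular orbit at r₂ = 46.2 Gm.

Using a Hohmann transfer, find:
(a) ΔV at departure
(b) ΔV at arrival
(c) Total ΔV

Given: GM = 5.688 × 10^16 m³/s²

Convert to SI: r₁ = 8.151 Gm = 8.151e+09 m; r₂ = 46.2 Gm = 4.62e+10 m.
Transfer semi-major axis: a_t = (r₁ + r₂)/2 = (8.151e+09 + 4.62e+10)/2 = 2.71755e+10 m.
Circular speeds: v₁ = √(GM/r₁) = 2641.64 m/s, v₂ = √(GM/r₂) = 1109.58 m/s.
Transfer speeds (vis-viva v² = GM(2/r − 1/a_t)): v₁ᵗ = 3444.34 m/s, v₂ᵗ = 607.681 m/s.
(a) ΔV₁ = |v₁ᵗ − v₁| ≈ 802.7 m/s = 802.7 m/s.
(b) ΔV₂ = |v₂ − v₂ᵗ| ≈ 501.9 m/s = 501.9 m/s.
(c) ΔV_total = ΔV₁ + ΔV₂ ≈ 1305 m/s = 1.305 km/s.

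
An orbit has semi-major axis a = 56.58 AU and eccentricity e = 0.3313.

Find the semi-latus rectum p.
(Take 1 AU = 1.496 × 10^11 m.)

Convert to SI: a = 56.58 AU = 8.46437e+12 m.
p = a (1 − e²).
p = 8.46437e+12 · (1 − (0.3313)²) = 8.46437e+12 · 0.89024 ≈ 7.535e+12 m = 50.37 AU.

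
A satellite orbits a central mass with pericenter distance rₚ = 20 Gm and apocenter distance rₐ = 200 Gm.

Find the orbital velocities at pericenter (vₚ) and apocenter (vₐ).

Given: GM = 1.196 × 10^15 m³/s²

Convert to SI: rₚ = 20 Gm = 2e+10 m; rₐ = 200 Gm = 2e+11 m.
Use the vis-viva equation v² = GM(2/r − 1/a) with a = (rₚ + rₐ)/2 = (2e+10 + 2e+11)/2 = 1.1e+11 m.
vₚ = √(GM · (2/rₚ − 1/a)) = √(1.196e+15 · (2/2e+10 − 1/1.1e+11)) m/s ≈ 329.7 m/s = 329.7 m/s.
vₐ = √(GM · (2/rₐ − 1/a)) = √(1.196e+15 · (2/2e+11 − 1/1.1e+11)) m/s ≈ 32.97 m/s = 32.97 m/s.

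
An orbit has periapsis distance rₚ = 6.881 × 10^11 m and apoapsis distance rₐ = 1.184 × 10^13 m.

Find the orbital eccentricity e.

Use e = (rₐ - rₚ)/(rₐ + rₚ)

e = (rₐ − rₚ) / (rₐ + rₚ).
e = (1.184e+13 − 6.881e+11) / (1.184e+13 + 6.881e+11) = 1.11519e+13 / 1.25281e+13 ≈ 0.8902.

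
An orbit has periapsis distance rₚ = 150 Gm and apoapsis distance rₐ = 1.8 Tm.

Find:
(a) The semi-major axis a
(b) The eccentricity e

Convert to SI: rₚ = 150 Gm = 1.5e+11 m; rₐ = 1.8 Tm = 1.8e+12 m.
(a) a = (rₚ + rₐ) / 2 = (1.5e+11 + 1.8e+12) / 2 ≈ 9.75e+11 m = 975 Gm.
(b) e = (rₐ − rₚ) / (rₐ + rₚ) = (1.8e+12 − 1.5e+11) / (1.8e+12 + 1.5e+11) ≈ 0.8462.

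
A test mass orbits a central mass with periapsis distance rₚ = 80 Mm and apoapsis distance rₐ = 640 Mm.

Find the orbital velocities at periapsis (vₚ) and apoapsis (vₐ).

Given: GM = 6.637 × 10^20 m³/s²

Convert to SI: rₚ = 80 Mm = 8e+07 m; rₐ = 640 Mm = 6.4e+08 m.
Use the vis-viva equation v² = GM(2/r − 1/a) with a = (rₚ + rₐ)/2 = (8e+07 + 6.4e+08)/2 = 3.6e+08 m.
vₚ = √(GM · (2/rₚ − 1/a)) = √(6.637e+20 · (2/8e+07 − 1/3.6e+08)) m/s ≈ 3.84e+06 m/s = 3840 km/s.
vₐ = √(GM · (2/rₐ − 1/a)) = √(6.637e+20 · (2/6.4e+08 − 1/3.6e+08)) m/s ≈ 4.801e+05 m/s = 480.1 km/s.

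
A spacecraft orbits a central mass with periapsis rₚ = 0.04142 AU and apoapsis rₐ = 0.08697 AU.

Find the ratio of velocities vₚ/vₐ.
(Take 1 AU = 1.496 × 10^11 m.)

Convert to SI: rₚ = 0.04142 AU = 6.19643e+09 m; rₐ = 0.08697 AU = 1.30107e+10 m.
Conservation of angular momentum gives rₚvₚ = rₐvₐ, so vₚ/vₐ = rₐ/rₚ.
vₚ/vₐ = 1.30107e+10 / 6.19643e+09 ≈ 2.1.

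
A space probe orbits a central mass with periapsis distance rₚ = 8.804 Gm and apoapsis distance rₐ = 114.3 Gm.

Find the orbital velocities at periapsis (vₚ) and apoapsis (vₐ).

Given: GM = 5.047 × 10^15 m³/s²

Convert to SI: rₚ = 8.804 Gm = 8.804e+09 m; rₐ = 114.3 Gm = 1.143e+11 m.
Use the vis-viva equation v² = GM(2/r − 1/a) with a = (rₚ + rₐ)/2 = (8.804e+09 + 1.143e+11)/2 = 6.1552e+10 m.
vₚ = √(GM · (2/rₚ − 1/a)) = √(5.047e+15 · (2/8.804e+09 − 1/6.1552e+10)) m/s ≈ 1032 m/s = 1.032 km/s.
vₐ = √(GM · (2/rₐ − 1/a)) = √(5.047e+15 · (2/1.143e+11 − 1/6.1552e+10)) m/s ≈ 79.47 m/s = 79.47 m/s.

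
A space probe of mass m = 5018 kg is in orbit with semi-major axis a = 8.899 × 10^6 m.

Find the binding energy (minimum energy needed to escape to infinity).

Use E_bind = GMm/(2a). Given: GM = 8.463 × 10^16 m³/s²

Total orbital energy is E = −GMm/(2a); binding energy is E_bind = −E = GMm/(2a).
E_bind = 8.463e+16 · 5018 / (2 · 8.899e+06) J ≈ 2.386e+13 J = 23.86 TJ.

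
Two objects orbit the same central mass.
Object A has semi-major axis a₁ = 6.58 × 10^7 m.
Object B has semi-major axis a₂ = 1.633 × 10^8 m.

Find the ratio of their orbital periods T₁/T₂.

From Kepler's third law, (T₁/T₂)² = (a₁/a₂)³, so T₁/T₂ = (a₁/a₂)^(3/2).
a₁/a₂ = 6.58e+07 / 1.633e+08 = 0.402939.
T₁/T₂ = (0.402939)^(3/2) ≈ 0.2558.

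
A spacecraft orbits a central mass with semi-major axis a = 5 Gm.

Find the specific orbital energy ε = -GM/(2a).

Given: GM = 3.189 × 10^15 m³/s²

Convert to SI: a = 5 Gm = 5e+09 m.
ε = −GM / (2a).
ε = −3.189e+15 / (2 · 5e+09) J/kg ≈ -3.189e+05 J/kg = -318.9 kJ/kg.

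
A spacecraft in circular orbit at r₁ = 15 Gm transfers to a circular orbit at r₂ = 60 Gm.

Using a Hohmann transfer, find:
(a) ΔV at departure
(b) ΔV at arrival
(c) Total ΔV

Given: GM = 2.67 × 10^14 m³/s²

Convert to SI: r₁ = 15 Gm = 1.5e+10 m; r₂ = 60 Gm = 6e+10 m.
Transfer semi-major axis: a_t = (r₁ + r₂)/2 = (1.5e+10 + 6e+10)/2 = 3.75e+10 m.
Circular speeds: v₁ = √(GM/r₁) = 133.417 m/s, v₂ = √(GM/r₂) = 66.7083 m/s.
Transfer speeds (vis-viva v² = GM(2/r − 1/a_t)): v₁ᵗ = 168.76 m/s, v₂ᵗ = 42.19 m/s.
(a) ΔV₁ = |v₁ᵗ − v₁| ≈ 35.34 m/s = 35.34 m/s.
(b) ΔV₂ = |v₂ − v₂ᵗ| ≈ 24.52 m/s = 24.52 m/s.
(c) ΔV_total = ΔV₁ + ΔV₂ ≈ 59.86 m/s = 59.86 m/s.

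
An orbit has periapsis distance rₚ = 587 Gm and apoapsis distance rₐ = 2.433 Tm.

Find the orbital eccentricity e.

Convert to SI: rₚ = 587 Gm = 5.87e+11 m; rₐ = 2.433 Tm = 2.433e+12 m.
e = (rₐ − rₚ) / (rₐ + rₚ).
e = (2.433e+12 − 5.87e+11) / (2.433e+12 + 5.87e+11) = 1.846e+12 / 3.02e+12 ≈ 0.6113.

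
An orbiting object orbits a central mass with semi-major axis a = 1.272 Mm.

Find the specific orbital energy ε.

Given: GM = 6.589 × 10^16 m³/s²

Convert to SI: a = 1.272 Mm = 1.272e+06 m.
ε = −GM / (2a).
ε = −6.589e+16 / (2 · 1.272e+06) J/kg ≈ -2.59e+10 J/kg = -25.9 GJ/kg.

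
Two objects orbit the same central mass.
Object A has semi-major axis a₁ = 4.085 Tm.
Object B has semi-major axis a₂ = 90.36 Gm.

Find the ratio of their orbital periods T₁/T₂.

Convert to SI: a₁ = 4.085 Tm = 4.085e+12 m; a₂ = 90.36 Gm = 9.036e+10 m.
From Kepler's third law, (T₁/T₂)² = (a₁/a₂)³, so T₁/T₂ = (a₁/a₂)^(3/2).
a₁/a₂ = 4.085e+12 / 9.036e+10 = 45.2081.
T₁/T₂ = (45.2081)^(3/2) ≈ 304.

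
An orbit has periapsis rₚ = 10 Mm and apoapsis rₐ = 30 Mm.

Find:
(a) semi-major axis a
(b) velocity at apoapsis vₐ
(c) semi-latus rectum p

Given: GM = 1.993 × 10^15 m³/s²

Convert to SI: rₚ = 10 Mm = 1e+07 m; rₐ = 30 Mm = 3e+07 m.
(a) a = (rₚ + rₐ)/2 = (1e+07 + 3e+07)/2 ≈ 2e+07 m
(b) With a = (rₚ + rₐ)/2 = 2e+07 m, vₐ = √(GM (2/rₐ − 1/a)) = √(1.993e+15 · (2/3e+07 − 1/2e+07)) m/s ≈ 5763 m/s
(c) From a = (rₚ + rₐ)/2 = 2e+07 m and e = (rₐ − rₚ)/(rₐ + rₚ) = 0.5, p = a(1 − e²) = 2e+07 · (1 − (0.5)²) ≈ 1.5e+07 m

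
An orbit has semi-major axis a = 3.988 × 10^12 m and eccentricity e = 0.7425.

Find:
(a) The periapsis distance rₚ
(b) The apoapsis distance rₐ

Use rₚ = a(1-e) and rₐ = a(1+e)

(a) rₚ = a(1 − e) = 3.988e+12 · (1 − 0.7425) = 3.988e+12 · 0.2575 ≈ 1.027e+12 m = 1.027 × 10^12 m.
(b) rₐ = a(1 + e) = 3.988e+12 · (1 + 0.7425) = 3.988e+12 · 1.7425 ≈ 6.949e+12 m = 6.949 × 10^12 m.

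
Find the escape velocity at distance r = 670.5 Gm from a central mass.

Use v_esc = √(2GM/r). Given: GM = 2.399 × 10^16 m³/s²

Convert to SI: r = 670.5 Gm = 6.705e+11 m.
Escape velocity comes from setting total energy to zero: ½v² − GM/r = 0 ⇒ v_esc = √(2GM / r).
v_esc = √(2 · 2.399e+16 / 6.705e+11) m/s ≈ 267.5 m/s = 267.5 m/s.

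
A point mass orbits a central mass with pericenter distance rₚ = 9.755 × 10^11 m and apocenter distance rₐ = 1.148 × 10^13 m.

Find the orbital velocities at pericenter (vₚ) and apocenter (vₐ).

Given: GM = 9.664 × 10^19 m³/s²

Use the vis-viva equation v² = GM(2/r − 1/a) with a = (rₚ + rₐ)/2 = (9.755e+11 + 1.148e+13)/2 = 6.22775e+12 m.
vₚ = √(GM · (2/rₚ − 1/a)) = √(9.664e+19 · (2/9.755e+11 − 1/6.22775e+12)) m/s ≈ 1.351e+04 m/s = 13.51 km/s.
vₐ = √(GM · (2/rₐ − 1/a)) = √(9.664e+19 · (2/1.148e+13 − 1/6.22775e+12)) m/s ≈ 1148 m/s = 1.148 km/s.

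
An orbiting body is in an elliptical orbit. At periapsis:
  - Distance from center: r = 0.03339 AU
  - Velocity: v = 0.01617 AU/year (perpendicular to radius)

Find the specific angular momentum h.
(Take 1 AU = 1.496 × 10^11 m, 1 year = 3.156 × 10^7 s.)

Convert to SI: r = 0.03339 AU = 4.99514e+09 m; v = 0.01617 AU/year = 76.6487 m/s.
With v perpendicular to r, h = r · v.
h = 4.99514e+09 · 76.6487 m²/s ≈ 3.829e+11 m²/s.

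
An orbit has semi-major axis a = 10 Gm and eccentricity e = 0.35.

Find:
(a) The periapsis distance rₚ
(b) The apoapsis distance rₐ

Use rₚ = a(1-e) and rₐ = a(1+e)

Convert to SI: a = 10 Gm = 1e+10 m.
(a) rₚ = a(1 − e) = 1e+10 · (1 − 0.35) = 1e+10 · 0.65 ≈ 6.5e+09 m = 6.5 Gm.
(b) rₐ = a(1 + e) = 1e+10 · (1 + 0.35) = 1e+10 · 1.35 ≈ 1.35e+10 m = 13.5 Gm.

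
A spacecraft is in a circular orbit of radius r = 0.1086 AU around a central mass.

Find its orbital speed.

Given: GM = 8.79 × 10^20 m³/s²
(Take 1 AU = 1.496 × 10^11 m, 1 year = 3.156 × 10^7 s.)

Convert to SI: r = 0.1086 AU = 1.62466e+10 m.
For a circular orbit, gravity supplies the centripetal force, so v = √(GM / r).
v = √(8.79e+20 / 1.62466e+10) m/s ≈ 2.326e+05 m/s = 49.07 AU/year.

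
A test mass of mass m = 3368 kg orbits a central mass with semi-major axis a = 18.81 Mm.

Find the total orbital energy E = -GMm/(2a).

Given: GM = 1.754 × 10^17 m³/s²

Convert to SI: a = 18.81 Mm = 1.881e+07 m.
E = −GMm / (2a).
E = −1.754e+17 · 3368 / (2 · 1.881e+07) J ≈ -1.57e+13 J = -15.7 TJ.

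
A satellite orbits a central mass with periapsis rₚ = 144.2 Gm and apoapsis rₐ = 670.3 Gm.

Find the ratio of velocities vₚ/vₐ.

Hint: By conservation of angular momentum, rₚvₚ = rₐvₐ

Convert to SI: rₚ = 144.2 Gm = 1.442e+11 m; rₐ = 670.3 Gm = 6.703e+11 m.
Conservation of angular momentum gives rₚvₚ = rₐvₐ, so vₚ/vₐ = rₐ/rₚ.
vₚ/vₐ = 6.703e+11 / 1.442e+11 ≈ 4.648.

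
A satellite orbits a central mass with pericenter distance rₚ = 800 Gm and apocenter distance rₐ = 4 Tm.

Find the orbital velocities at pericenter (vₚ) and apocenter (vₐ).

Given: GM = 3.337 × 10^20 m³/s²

Convert to SI: rₚ = 800 Gm = 8e+11 m; rₐ = 4 Tm = 4e+12 m.
Use the vis-viva equation v² = GM(2/r − 1/a) with a = (rₚ + rₐ)/2 = (8e+11 + 4e+12)/2 = 2.4e+12 m.
vₚ = √(GM · (2/rₚ − 1/a)) = √(3.337e+20 · (2/8e+11 − 1/2.4e+12)) m/s ≈ 2.637e+04 m/s = 26.37 km/s.
vₐ = √(GM · (2/rₐ − 1/a)) = √(3.337e+20 · (2/4e+12 − 1/2.4e+12)) m/s ≈ 5273 m/s = 5.273 km/s.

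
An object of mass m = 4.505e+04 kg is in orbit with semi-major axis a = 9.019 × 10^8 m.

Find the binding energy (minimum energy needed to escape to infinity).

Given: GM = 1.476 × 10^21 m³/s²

Total orbital energy is E = −GMm/(2a); binding energy is E_bind = −E = GMm/(2a).
E_bind = 1.476e+21 · 4.505e+04 / (2 · 9.019e+08) J ≈ 3.686e+16 J = 36.86 PJ.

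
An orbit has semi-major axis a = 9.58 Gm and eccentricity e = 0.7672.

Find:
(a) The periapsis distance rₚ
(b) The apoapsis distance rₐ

Convert to SI: a = 9.58 Gm = 9.58e+09 m.
(a) rₚ = a(1 − e) = 9.58e+09 · (1 − 0.7672) = 9.58e+09 · 0.2328 ≈ 2.23e+09 m = 2.23 Gm.
(b) rₐ = a(1 + e) = 9.58e+09 · (1 + 0.7672) = 9.58e+09 · 1.7672 ≈ 1.693e+10 m = 16.93 Gm.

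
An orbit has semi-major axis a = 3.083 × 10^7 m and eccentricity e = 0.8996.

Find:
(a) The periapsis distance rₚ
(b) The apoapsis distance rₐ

(a) rₚ = a(1 − e) = 3.083e+07 · (1 − 0.8996) = 3.083e+07 · 0.1004 ≈ 3.095e+06 m = 3.095 × 10^6 m.
(b) rₐ = a(1 + e) = 3.083e+07 · (1 + 0.8996) = 3.083e+07 · 1.8996 ≈ 5.856e+07 m = 5.856 × 10^7 m.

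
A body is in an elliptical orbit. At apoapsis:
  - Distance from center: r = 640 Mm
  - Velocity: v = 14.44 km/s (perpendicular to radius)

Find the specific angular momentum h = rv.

Convert to SI: r = 640 Mm = 6.4e+08 m; v = 14.44 km/s = 14440 m/s.
With v perpendicular to r, h = r · v.
h = 6.4e+08 · 14440 m²/s ≈ 9.242e+12 m²/s.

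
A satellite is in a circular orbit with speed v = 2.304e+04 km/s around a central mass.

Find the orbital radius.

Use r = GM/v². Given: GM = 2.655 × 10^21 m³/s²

Convert to SI: v = 2.304e+04 km/s = 2.304e+07 m/s.
For a circular orbit, v² = GM / r, so r = GM / v².
r = 2.655e+21 / (2.304e+07)² m ≈ 5.001e+06 m = 5.001 Mm.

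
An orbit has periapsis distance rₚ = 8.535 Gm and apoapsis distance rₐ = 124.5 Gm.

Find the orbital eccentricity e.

Convert to SI: rₚ = 8.535 Gm = 8.535e+09 m; rₐ = 124.5 Gm = 1.245e+11 m.
e = (rₐ − rₚ) / (rₐ + rₚ).
e = (1.245e+11 − 8.535e+09) / (1.245e+11 + 8.535e+09) = 1.15965e+11 / 1.33035e+11 ≈ 0.8717.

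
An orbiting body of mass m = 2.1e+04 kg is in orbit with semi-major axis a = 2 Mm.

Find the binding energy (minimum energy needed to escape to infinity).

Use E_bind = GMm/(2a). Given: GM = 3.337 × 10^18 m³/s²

Convert to SI: a = 2 Mm = 2e+06 m.
Total orbital energy is E = −GMm/(2a); binding energy is E_bind = −E = GMm/(2a).
E_bind = 3.337e+18 · 2.1e+04 / (2 · 2e+06) J ≈ 1.752e+16 J = 17.52 PJ.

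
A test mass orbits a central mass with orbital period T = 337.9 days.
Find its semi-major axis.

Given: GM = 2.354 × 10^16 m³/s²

Convert to SI: T = 337.9 days = 2.91946e+07 s.
Invert Kepler's third law: a = (GM · T² / (4π²))^(1/3).
Substituting T = 2.91946e+07 s and GM = 2.354e+16 m³/s²:
a = (2.354e+16 · (2.91946e+07)² / (4π²))^(1/3) m
a ≈ 7.98e+09 m = 7.98 Gm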